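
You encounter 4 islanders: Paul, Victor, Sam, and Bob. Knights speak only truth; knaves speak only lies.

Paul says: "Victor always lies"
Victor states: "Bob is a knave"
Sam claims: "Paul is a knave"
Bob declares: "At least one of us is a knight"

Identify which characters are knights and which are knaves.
Paul is a knight.
Victor is a knave.
Sam is a knave.
Bob is a knight.

Verification:
- Paul (knight) says "Victor always lies" - this is TRUE because Victor is a knave.
- Victor (knave) says "Bob is a knave" - this is FALSE (a lie) because Bob is a knight.
- Sam (knave) says "Paul is a knave" - this is FALSE (a lie) because Paul is a knight.
- Bob (knight) says "At least one of us is a knight" - this is TRUE because Paul and Bob are knights.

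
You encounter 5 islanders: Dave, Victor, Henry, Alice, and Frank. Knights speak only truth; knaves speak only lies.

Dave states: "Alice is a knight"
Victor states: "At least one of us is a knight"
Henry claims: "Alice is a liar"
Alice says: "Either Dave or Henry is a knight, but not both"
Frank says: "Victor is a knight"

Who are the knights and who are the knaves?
Dave is a knight.
Victor is a knight.
Henry is a knave.
Alice is a knight.
Frank is a knight.

Verification:
- Dave (knight) says "Alice is a knight" - this is TRUE because Alice is a knight.
- Victor (knight) says "At least one of us is a knight" - this is TRUE because Dave, Victor, Alice, and Frank are knights.
- Henry (knave) says "Alice is a liar" - this is FALSE (a lie) because Alice is a knight.
- Alice (knight) says "Either Dave or Henry is a knight, but not both" - this is TRUE because Dave is a knight and Henry is a knave.
- Frank (knight) says "Victor is a knight" - this is TRUE because Victor is a knight.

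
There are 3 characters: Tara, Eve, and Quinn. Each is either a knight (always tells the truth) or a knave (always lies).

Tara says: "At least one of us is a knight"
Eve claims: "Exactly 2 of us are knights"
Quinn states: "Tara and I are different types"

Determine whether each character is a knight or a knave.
Tara is a knave.
Eve is a knave.
Quinn is a knave.

Verification:
- Tara (knave) says "At least one of us is a knight" - this is FALSE (a lie) because no one is a knight.
- Eve (knave) says "Exactly 2 of us are knights" - this is FALSE (a lie) because there are 0 knights.
- Quinn (knave) says "Tara and I are different types" - this is FALSE (a lie) because Quinn is a knave and Tara is a knave.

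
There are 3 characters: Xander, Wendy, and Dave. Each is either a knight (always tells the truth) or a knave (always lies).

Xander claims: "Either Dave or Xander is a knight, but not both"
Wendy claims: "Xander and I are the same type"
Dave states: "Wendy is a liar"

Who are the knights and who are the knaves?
Xander is a knight.
Wendy is a knight.
Dave is a knave.

Verification:
- Xander (knight) says "Either Dave or Xander is a knight, but not both" - this is TRUE because Dave is a knave and Xander is a knight.
- Wendy (knight) says "Xander and I are the same type" - this is TRUE because Wendy is a knight and Xander is a knight.
- Dave (knave) says "Wendy is a liar" - this is FALSE (a lie) because Wendy is a knight.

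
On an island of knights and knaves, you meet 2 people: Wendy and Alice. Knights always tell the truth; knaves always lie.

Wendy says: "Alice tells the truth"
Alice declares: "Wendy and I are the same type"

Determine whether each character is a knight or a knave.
Wendy is a knight.
Alice is a knight.

Verification:
- Wendy (knight) says "Alice tells the truth" - this is TRUE because Alice is a knight.
- Alice (knight) says "Wendy and I are the same type" - this is TRUE because Alice is a knight and Wendy is a knight.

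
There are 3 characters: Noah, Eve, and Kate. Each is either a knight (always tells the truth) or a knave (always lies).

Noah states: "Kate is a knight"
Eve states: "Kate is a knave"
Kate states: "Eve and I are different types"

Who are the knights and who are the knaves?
Noah is a knight.
Eve is a knave.
Kate is a knight.

Verification:
- Noah (knight) says "Kate is a knight" - this is TRUE because Kate is a knight.
- Eve (knave) says "Kate is a knave" - this is FALSE (a lie) because Kate is a knight.
- Kate (knight) says "Eve and I are different types" - this is TRUE because Kate is a knight and Eve is a knave.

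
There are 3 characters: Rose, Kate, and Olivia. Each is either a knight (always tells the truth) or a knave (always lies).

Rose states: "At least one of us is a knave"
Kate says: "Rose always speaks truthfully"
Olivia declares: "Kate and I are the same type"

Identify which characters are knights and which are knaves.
Rose is a knight.
Kate is a knight.
Olivia is a knave.

Verification:
- Rose (knight) says "At least one of us is a knave" - this is TRUE because Olivia is a knave.
- Kate (knight) says "Rose always speaks truthfully" - this is TRUE because Rose is a knight.
- Olivia (knave) says "Kate and I are the same type" - this is FALSE (a lie) because Olivia is a knave and Kate is a knight.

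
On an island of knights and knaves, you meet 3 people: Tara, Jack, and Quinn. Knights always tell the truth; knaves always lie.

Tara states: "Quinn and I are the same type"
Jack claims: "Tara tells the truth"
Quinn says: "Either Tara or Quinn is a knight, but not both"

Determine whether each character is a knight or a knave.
Tara is a knave.
Jack is a knave.
Quinn is a knight.

Verification:
- Tara (knave) says "Quinn and I are the same type" - this is FALSE (a lie) because Tara is a knave and Quinn is a knight.
- Jack (knave) says "Tara tells the truth" - this is FALSE (a lie) because Tara is a knave.
- Quinn (knight) says "Either Tara or Quinn is a knight, but not both" - this is TRUE because Tara is a knave and Quinn is a knight.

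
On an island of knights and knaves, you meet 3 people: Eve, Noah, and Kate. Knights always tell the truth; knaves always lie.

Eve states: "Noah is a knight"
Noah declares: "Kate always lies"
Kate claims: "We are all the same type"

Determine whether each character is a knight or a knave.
Eve is a knight.
Noah is a knight.
Kate is a knave.

Verification:
- Eve (knight) says "Noah is a knight" - this is TRUE because Noah is a knight.
- Noah (knight) says "Kate always lies" - this is TRUE because Kate is a knave.
- Kate (knave) says "We are all the same type" - this is FALSE (a lie) because Eve and Noah are knights and Kate is a knave.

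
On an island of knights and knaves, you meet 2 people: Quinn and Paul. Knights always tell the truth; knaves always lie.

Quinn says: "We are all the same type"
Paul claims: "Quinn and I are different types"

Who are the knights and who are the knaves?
Quinn is a knave.
Paul is a knight.

Verification:
- Quinn (knave) says "We are all the same type" - this is FALSE (a lie) because Paul is a knight and Quinn is a knave.
- Paul (knight) says "Quinn and I are different types" - this is TRUE because Paul is a knight and Quinn is a knave.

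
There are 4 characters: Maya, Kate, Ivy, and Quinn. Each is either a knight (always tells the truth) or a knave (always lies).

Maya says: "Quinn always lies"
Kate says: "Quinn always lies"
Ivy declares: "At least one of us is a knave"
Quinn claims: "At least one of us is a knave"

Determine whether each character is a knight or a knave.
Maya is a knave.
Kate is a knave.
Ivy is a knight.
Quinn is a knight.

Verification:
- Maya (knave) says "Quinn always lies" - this is FALSE (a lie) because Quinn is a knight.
- Kate (knave) says "Quinn always lies" - this is FALSE (a lie) because Quinn is a knight.
- Ivy (knight) says "At least one of us is a knave" - this is TRUE because Maya and Kate are knaves.
- Quinn (knight) says "At least one of us is a knave" - this is TRUE because Maya and Kate are knaves.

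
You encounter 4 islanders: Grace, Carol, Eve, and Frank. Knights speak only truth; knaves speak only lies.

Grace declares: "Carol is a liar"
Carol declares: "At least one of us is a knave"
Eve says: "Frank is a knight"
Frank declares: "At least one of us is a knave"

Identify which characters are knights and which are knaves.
Grace is a knave.
Carol is a knight.
Eve is a knight.
Frank is a knight.

Verification:
- Grace (knave) says "Carol is a liar" - this is FALSE (a lie) because Carol is a knight.
- Carol (knight) says "At least one of us is a knave" - this is TRUE because Grace is a knave.
- Eve (knight) says "Frank is a knight" - this is TRUE because Frank is a knight.
- Frank (knight) says "At least one of us is a knave" - this is TRUE because Grace is a knave.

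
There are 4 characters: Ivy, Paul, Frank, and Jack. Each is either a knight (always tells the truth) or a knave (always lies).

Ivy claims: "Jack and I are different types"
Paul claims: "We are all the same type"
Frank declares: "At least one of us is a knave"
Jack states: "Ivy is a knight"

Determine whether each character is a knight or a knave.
Ivy is a knave.
Paul is a knave.
Frank is a knight.
Jack is a knave.

Verification:
- Ivy (knave) says "Jack and I are different types" - this is FALSE (a lie) because Ivy is a knave and Jack is a knave.
- Paul (knave) says "We are all the same type" - this is FALSE (a lie) because Frank is a knight and Ivy, Paul, and Jack are knaves.
- Frank (knight) says "At least one of us is a knave" - this is TRUE because Ivy, Paul, and Jack are knaves.
- Jack (knave) says "Ivy is a knight" - this is FALSE (a lie) because Ivy is a knave.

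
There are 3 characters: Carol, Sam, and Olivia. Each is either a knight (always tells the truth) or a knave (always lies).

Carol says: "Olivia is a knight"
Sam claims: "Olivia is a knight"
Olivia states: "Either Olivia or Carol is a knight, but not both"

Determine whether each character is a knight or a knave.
Carol is a knave.
Sam is a knave.
Olivia is a knave.

Verification:
- Carol (knave) says "Olivia is a knight" - this is FALSE (a lie) because Olivia is a knave.
- Sam (knave) says "Olivia is a knight" - this is FALSE (a lie) because Olivia is a knave.
- Olivia (knave) says "Either Olivia or Carol is a knight, but not both" - this is FALSE (a lie) because Olivia is a knave and Carol is a knave.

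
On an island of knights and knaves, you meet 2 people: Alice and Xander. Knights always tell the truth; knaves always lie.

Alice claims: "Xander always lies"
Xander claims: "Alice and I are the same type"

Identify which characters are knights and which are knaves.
Alice is a knight.
Xander is a knave.

Verification:
- Alice (knight) says "Xander always lies" - this is TRUE because Xander is a knave.
- Xander (knave) says "Alice and I are the same type" - this is FALSE (a lie) because Xander is a knave and Alice is a knight.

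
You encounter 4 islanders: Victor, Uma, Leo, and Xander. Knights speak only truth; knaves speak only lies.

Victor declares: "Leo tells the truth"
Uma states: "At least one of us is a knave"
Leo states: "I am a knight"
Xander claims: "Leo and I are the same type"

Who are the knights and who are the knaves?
Victor is a knight.
Uma is a knight.
Leo is a knight.
Xander is a knave.

Verification:
- Victor (knight) says "Leo tells the truth" - this is TRUE because Leo is a knight.
- Uma (knight) says "At least one of us is a knave" - this is TRUE because Xander is a knave.
- Leo (knight) says "I am a knight" - this is TRUE because Leo is a knight.
- Xander (knave) says "Leo and I are the same type" - this is FALSE (a lie) because Xander is a knave and Leo is a knight.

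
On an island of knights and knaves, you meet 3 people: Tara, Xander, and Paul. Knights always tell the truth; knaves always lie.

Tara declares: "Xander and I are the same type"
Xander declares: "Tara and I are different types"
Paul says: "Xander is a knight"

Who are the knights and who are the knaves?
Tara is a knave.
Xander is a knight.
Paul is a knight.

Verification:
- Tara (knave) says "Xander and I are the same type" - this is FALSE (a lie) because Tara is a knave and Xander is a knight.
- Xander (knight) says "Tara and I are different types" - this is TRUE because Xander is a knight and Tara is a knave.
- Paul (knight) says "Xander is a knight" - this is TRUE because Xander is a knight.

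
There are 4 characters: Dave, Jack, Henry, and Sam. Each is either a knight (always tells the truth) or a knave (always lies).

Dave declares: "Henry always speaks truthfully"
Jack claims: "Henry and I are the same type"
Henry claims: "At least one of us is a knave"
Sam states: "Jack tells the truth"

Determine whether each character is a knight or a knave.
Dave is a knight.
Jack is a knave.
Henry is a knight.
Sam is a knave.

Verification:
- Dave (knight) says "Henry always speaks truthfully" - this is TRUE because Henry is a knight.
- Jack (knave) says "Henry and I are the same type" - this is FALSE (a lie) because Jack is a knave and Henry is a knight.
- Henry (knight) says "At least one of us is a knave" - this is TRUE because Jack and Sam are knaves.
- Sam (knave) says "Jack tells the truth" - this is FALSE (a lie) because Jack is a knave.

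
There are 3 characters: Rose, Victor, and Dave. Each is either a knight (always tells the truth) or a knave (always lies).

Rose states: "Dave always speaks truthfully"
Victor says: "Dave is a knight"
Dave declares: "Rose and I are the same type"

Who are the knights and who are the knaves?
Rose is a knight.
Victor is a knight.
Dave is a knight.

Verification:
- Rose (knight) says "Dave always speaks truthfully" - this is TRUE because Dave is a knight.
- Victor (knight) says "Dave is a knight" - this is TRUE because Dave is a knight.
- Dave (knight) says "Rose and I are the same type" - this is TRUE because Dave is a knight and Rose is a knight.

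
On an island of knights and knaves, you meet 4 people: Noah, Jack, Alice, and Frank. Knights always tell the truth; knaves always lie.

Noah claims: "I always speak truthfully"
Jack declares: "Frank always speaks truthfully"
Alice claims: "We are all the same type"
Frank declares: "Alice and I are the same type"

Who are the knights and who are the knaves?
Noah is a knight.
Jack is a knight.
Alice is a knight.
Frank is a knight.

Verification:
- Noah (knight) says "I always speak truthfully" - this is TRUE because Noah is a knight.
- Jack (knight) says "Frank always speaks truthfully" - this is TRUE because Frank is a knight.
- Alice (knight) says "We are all the same type" - this is TRUE because Noah, Jack, Alice, and Frank are knights.
- Frank (knight) says "Alice and I are the same type" - this is TRUE because Frank is a knight and Alice is a knight.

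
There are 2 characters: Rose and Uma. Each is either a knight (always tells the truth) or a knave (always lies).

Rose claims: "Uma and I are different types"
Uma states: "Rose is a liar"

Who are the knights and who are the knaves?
Rose is a knight.
Uma is a knave.

Verification:
- Rose (knight) says "Uma and I are different types" - this is TRUE because Rose is a knight and Uma is a knave.
- Uma (knave) says "Rose is a liar" - this is FALSE (a lie) because Rose is a knight.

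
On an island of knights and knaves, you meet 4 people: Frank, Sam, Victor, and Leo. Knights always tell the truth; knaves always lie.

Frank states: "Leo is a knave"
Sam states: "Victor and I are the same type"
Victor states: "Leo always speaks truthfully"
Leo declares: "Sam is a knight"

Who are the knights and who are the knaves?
Frank is a knave.
Sam is a knight.
Victor is a knight.
Leo is a knight.

Verification:
- Frank (knave) says "Leo is a knave" - this is FALSE (a lie) because Leo is a knight.
- Sam (knight) says "Victor and I are the same type" - this is TRUE because Sam is a knight and Victor is a knight.
- Victor (knight) says "Leo always speaks truthfully" - this is TRUE because Leo is a knight.
- Leo (knight) says "Sam is a knight" - this is TRUE because Sam is a knight.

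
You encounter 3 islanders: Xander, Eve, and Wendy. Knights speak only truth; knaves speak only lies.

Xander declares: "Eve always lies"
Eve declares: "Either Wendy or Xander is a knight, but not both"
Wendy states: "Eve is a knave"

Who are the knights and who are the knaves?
Xander is a knight.
Eve is a knave.
Wendy is a knight.

Verification:
- Xander (knight) says "Eve always lies" - this is TRUE because Eve is a knave.
- Eve (knave) says "Either Wendy or Xander is a knight, but not both" - this is FALSE (a lie) because Wendy is a knight and Xander is a knight.
- Wendy (knight) says "Eve is a knave" - this is TRUE because Eve is a knave.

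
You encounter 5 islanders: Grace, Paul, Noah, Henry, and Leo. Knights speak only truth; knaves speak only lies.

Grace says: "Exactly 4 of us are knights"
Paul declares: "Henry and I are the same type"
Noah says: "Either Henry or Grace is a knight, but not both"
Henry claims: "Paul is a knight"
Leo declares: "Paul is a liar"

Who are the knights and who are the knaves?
Grace is a knave.
Paul is a knight.
Noah is a knight.
Henry is a knight.
Leo is a knave.

Verification:
- Grace (knave) says "Exactly 4 of us are knights" - this is FALSE (a lie) because there are 3 knights.
- Paul (knight) says "Henry and I are the same type" - this is TRUE because Paul is a knight and Henry is a knight.
- Noah (knight) says "Either Henry or Grace is a knight, but not both" - this is TRUE because Henry is a knight and Grace is a knave.
- Henry (knight) says "Paul is a knight" - this is TRUE because Paul is a knight.
- Leo (knave) says "Paul is a liar" - this is FALSE (a lie) because Paul is a knight.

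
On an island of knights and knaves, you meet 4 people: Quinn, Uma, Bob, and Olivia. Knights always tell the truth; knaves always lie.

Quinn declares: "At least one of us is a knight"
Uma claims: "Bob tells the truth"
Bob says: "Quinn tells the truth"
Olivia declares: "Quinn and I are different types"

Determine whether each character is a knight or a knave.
Quinn is a knave.
Uma is a knave.
Bob is a knave.
Olivia is a knave.

Verification:
- Quinn (knave) says "At least one of us is a knight" - this is FALSE (a lie) because no one is a knight.
- Uma (knave) says "Bob tells the truth" - this is FALSE (a lie) because Bob is a knave.
- Bob (knave) says "Quinn tells the truth" - this is FALSE (a lie) because Quinn is a knave.
- Olivia (knave) says "Quinn and I are different types" - this is FALSE (a lie) because Olivia is a knave and Quinn is a knave.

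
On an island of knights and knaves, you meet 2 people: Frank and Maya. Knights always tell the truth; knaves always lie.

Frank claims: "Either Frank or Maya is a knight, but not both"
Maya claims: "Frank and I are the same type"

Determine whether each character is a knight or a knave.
Frank is a knight.
Maya is a knave.

Verification:
- Frank (knight) says "Either Frank or Maya is a knight, but not both" - this is TRUE because Frank is a knight and Maya is a knave.
- Maya (knave) says "Frank and I are the same type" - this is FALSE (a lie) because Maya is a knave and Frank is a knight.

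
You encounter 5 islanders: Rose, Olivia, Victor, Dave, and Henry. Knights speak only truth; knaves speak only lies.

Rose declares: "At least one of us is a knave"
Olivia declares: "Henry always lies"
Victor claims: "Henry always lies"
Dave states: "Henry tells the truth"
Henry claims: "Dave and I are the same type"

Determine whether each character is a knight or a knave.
Rose is a knight.
Olivia is a knave.
Victor is a knave.
Dave is a knight.
Henry is a knight.

Verification:
- Rose (knight) says "At least one of us is a knave" - this is TRUE because Olivia and Victor are knaves.
- Olivia (knave) says "Henry always lies" - this is FALSE (a lie) because Henry is a knight.
- Victor (knave) says "Henry always lies" - this is FALSE (a lie) because Henry is a knight.
- Dave (knight) says "Henry tells the truth" - this is TRUE because Henry is a knight.
- Henry (knight) says "Dave and I are the same type" - this is TRUE because Henry is a knight and Dave is a knight.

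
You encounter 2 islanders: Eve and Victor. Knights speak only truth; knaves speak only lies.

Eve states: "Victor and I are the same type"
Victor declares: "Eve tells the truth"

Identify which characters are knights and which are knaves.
Eve is a knight.
Victor is a knight.

Verification:
- Eve (knight) says "Victor and I are the same type" - this is TRUE because Eve is a knight and Victor is a knight.
- Victor (knight) says "Eve tells the truth" - this is TRUE because Eve is a knight.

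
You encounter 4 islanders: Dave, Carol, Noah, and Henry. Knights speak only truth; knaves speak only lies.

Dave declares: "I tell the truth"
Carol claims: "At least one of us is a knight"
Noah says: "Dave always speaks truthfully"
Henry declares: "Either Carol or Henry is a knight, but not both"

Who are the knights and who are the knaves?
Dave is a knave.
Carol is a knave.
Noah is a knave.
Henry is a knave.

Verification:
- Dave (knave) says "I tell the truth" - this is FALSE (a lie) because Dave is a knave.
- Carol (knave) says "At least one of us is a knight" - this is FALSE (a lie) because no one is a knight.
- Noah (knave) says "Dave always speaks truthfully" - this is FALSE (a lie) because Dave is a knave.
- Henry (knave) says "Either Carol or Henry is a knight, but not both" - this is FALSE (a lie) because Carol is a knave and Henry is a knave.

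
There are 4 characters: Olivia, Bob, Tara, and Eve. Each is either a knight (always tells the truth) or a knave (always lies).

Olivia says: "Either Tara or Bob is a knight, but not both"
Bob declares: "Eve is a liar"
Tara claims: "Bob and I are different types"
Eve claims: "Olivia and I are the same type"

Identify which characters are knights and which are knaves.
Olivia is a knight.
Bob is a knave.
Tara is a knight.
Eve is a knight.

Verification:
- Olivia (knight) says "Either Tara or Bob is a knight, but not both" - this is TRUE because Tara is a knight and Bob is a knave.
- Bob (knave) says "Eve is a liar" - this is FALSE (a lie) because Eve is a knight.
- Tara (knight) says "Bob and I are different types" - this is TRUE because Tara is a knight and Bob is a knave.
- Eve (knight) says "Olivia and I are the same type" - this is TRUE because Eve is a knight and Olivia is a knight.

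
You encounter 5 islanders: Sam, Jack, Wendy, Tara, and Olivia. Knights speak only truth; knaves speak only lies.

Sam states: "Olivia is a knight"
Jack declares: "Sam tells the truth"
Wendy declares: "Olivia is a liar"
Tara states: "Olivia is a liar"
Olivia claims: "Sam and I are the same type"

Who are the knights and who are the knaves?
Sam is a knight.
Jack is a knight.
Wendy is a knave.
Tara is a knave.
Olivia is a knight.

Verification:
- Sam (knight) says "Olivia is a knight" - this is TRUE because Olivia is a knight.
- Jack (knight) says "Sam tells the truth" - this is TRUE because Sam is a knight.
- Wendy (knave) says "Olivia is a liar" - this is FALSE (a lie) because Olivia is a knight.
- Tara (knave) says "Olivia is a liar" - this is FALSE (a lie) because Olivia is a knight.
- Olivia (knight) says "Sam and I are the same type" - this is TRUE because Olivia is a knight and Sam is a knight.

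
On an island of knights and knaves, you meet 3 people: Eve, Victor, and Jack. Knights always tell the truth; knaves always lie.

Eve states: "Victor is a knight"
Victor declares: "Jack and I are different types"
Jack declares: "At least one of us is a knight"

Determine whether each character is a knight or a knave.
Eve is a knave.
Victor is a knave.
Jack is a knave.

Verification:
- Eve (knave) says "Victor is a knight" - this is FALSE (a lie) because Victor is a knave.
- Victor (knave) says "Jack and I are different types" - this is FALSE (a lie) because Victor is a knave and Jack is a knave.
- Jack (knave) says "At least one of us is a knight" - this is FALSE (a lie) because no one is a knight.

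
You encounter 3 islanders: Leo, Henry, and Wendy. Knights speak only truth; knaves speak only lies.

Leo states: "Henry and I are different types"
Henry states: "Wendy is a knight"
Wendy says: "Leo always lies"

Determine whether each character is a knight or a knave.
Leo is a knight.
Henry is a knave.
Wendy is a knave.

Verification:
- Leo (knight) says "Henry and I are different types" - this is TRUE because Leo is a knight and Henry is a knave.
- Henry (knave) says "Wendy is a knight" - this is FALSE (a lie) because Wendy is a knave.
- Wendy (knave) says "Leo always lies" - this is FALSE (a lie) because Leo is a knight.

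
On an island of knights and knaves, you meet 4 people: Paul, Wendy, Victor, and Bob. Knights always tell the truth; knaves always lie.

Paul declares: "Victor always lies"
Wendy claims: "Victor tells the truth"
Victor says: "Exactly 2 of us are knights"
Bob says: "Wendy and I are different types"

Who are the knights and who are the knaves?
Paul is a knight.
Wendy is a knave.
Victor is a knave.
Bob is a knave.

Verification:
- Paul (knight) says "Victor always lies" - this is TRUE because Victor is a knave.
- Wendy (knave) says "Victor tells the truth" - this is FALSE (a lie) because Victor is a knave.
- Victor (knave) says "Exactly 2 of us are knights" - this is FALSE (a lie) because there are 1 knights.
- Bob (knave) says "Wendy and I are different types" - this is FALSE (a lie) because Bob is a knave and Wendy is a knave.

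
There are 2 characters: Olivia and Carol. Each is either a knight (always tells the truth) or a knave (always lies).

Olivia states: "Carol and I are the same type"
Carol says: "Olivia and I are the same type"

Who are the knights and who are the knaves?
Olivia is a knight.
Carol is a knight.

Verification:
- Olivia (knight) says "Carol and I are the same type" - this is TRUE because Olivia is a knight and Carol is a knight.
- Carol (knight) says "Olivia and I are the same type" - this is TRUE because Carol is a knight and Olivia is a knight.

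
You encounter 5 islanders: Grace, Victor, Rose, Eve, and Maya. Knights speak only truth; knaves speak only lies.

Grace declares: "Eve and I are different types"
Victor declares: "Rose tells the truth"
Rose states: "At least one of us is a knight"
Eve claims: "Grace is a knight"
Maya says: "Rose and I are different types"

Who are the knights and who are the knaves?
Grace is a knave.
Victor is a knave.
Rose is a knave.
Eve is a knave.
Maya is a knave.

Verification:
- Grace (knave) says "Eve and I are different types" - this is FALSE (a lie) because Grace is a knave and Eve is a knave.
- Victor (knave) says "Rose tells the truth" - this is FALSE (a lie) because Rose is a knave.
- Rose (knave) says "At least one of us is a knight" - this is FALSE (a lie) because no one is a knight.
- Eve (knave) says "Grace is a knight" - this is FALSE (a lie) because Grace is a knave.
- Maya (knave) says "Rose and I are different types" - this is FALSE (a lie) because Maya is a knave and Rose is a knave.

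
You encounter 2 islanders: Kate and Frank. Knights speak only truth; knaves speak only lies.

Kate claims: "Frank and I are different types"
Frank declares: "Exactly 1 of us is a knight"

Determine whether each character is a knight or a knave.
Kate is a knave.
Frank is a knave.

Verification:
- Kate (knave) says "Frank and I are different types" - this is FALSE (a lie) because Kate is a knave and Frank is a knave.
- Frank (knave) says "Exactly 1 of us is a knight" - this is FALSE (a lie) because there are 0 knights.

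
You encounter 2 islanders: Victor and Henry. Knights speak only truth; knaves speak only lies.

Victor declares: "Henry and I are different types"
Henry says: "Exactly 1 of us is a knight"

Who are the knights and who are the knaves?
Victor is a knave.
Henry is a knave.

Verification:
- Victor (knave) says "Henry and I are different types" - this is FALSE (a lie) because Victor is a knave and Henry is a knave.
- Henry (knave) says "Exactly 1 of us is a knight" - this is FALSE (a lie) because there are 0 knights.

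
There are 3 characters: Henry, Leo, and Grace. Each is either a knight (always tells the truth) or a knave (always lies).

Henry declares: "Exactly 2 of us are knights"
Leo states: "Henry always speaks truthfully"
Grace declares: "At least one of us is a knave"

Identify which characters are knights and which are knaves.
Henry is a knave.
Leo is a knave.
Grace is a knight.

Verification:
- Henry (knave) says "Exactly 2 of us are knights" - this is FALSE (a lie) because there are 1 knights.
- Leo (knave) says "Henry always speaks truthfully" - this is FALSE (a lie) because Henry is a knave.
- Grace (knight) says "At least one of us is a knave" - this is TRUE because Henry and Leo are knaves.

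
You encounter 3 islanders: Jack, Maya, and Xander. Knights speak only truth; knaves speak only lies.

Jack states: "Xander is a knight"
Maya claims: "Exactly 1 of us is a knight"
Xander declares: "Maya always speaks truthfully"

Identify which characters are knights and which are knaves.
Jack is a knave.
Maya is a knave.
Xander is a knave.

Verification:
- Jack (knave) says "Xander is a knight" - this is FALSE (a lie) because Xander is a knave.
- Maya (knave) says "Exactly 1 of us is a knight" - this is FALSE (a lie) because there are 0 knights.
- Xander (knave) says "Maya always speaks truthfully" - this is FALSE (a lie) because Maya is a knave.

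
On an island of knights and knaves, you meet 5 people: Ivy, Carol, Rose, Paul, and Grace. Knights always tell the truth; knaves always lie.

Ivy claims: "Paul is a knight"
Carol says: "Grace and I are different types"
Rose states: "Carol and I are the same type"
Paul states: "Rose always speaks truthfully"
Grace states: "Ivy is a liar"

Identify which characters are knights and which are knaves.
Ivy is a knight.
Carol is a knight.
Rose is a knight.
Paul is a knight.
Grace is a knave.

Verification:
- Ivy (knight) says "Paul is a knight" - this is TRUE because Paul is a knight.
- Carol (knight) says "Grace and I are different types" - this is TRUE because Carol is a knight and Grace is a knave.
- Rose (knight) says "Carol and I are the same type" - this is TRUE because Rose is a knight and Carol is a knight.
- Paul (knight) says "Rose always speaks truthfully" - this is TRUE because Rose is a knight.
- Grace (knave) says "Ivy is a liar" - this is FALSE (a lie) because Ivy is a knight.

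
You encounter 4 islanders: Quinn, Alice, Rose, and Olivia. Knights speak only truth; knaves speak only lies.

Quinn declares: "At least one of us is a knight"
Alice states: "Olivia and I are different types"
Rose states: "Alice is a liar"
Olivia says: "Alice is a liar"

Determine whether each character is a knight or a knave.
Quinn is a knight.
Alice is a knight.
Rose is a knave.
Olivia is a knave.

Verification:
- Quinn (knight) says "At least one of us is a knight" - this is TRUE because Quinn and Alice are knights.
- Alice (knight) says "Olivia and I are different types" - this is TRUE because Alice is a knight and Olivia is a knave.
- Rose (knave) says "Alice is a liar" - this is FALSE (a lie) because Alice is a knight.
- Olivia (knave) says "Alice is a liar" - this is FALSE (a lie) because Alice is a knight.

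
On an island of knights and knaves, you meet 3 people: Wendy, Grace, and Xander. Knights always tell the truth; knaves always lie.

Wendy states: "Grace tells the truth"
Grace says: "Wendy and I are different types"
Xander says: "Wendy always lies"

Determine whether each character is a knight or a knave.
Wendy is a knave.
Grace is a knave.
Xander is a knight.

Verification:
- Wendy (knave) says "Grace tells the truth" - this is FALSE (a lie) because Grace is a knave.
- Grace (knave) says "Wendy and I are different types" - this is FALSE (a lie) because Grace is a knave and Wendy is a knave.
- Xander (knight) says "Wendy always lies" - this is TRUE because Wendy is a knave.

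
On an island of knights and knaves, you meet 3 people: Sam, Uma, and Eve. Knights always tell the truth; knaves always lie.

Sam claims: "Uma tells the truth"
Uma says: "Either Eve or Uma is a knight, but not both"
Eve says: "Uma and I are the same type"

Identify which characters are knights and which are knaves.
Sam is a knight.
Uma is a knight.
Eve is a knave.

Verification:
- Sam (knight) says "Uma tells the truth" - this is TRUE because Uma is a knight.
- Uma (knight) says "Either Eve or Uma is a knight, but not both" - this is TRUE because Eve is a knave and Uma is a knight.
- Eve (knave) says "Uma and I are the same type" - this is FALSE (a lie) because Eve is a knave and Uma is a knight.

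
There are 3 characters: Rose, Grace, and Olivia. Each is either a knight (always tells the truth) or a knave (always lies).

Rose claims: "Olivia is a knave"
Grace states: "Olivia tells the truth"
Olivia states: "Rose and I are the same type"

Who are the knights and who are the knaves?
Rose is a knight.
Grace is a knave.
Olivia is a knave.

Verification:
- Rose (knight) says "Olivia is a knave" - this is TRUE because Olivia is a knave.
- Grace (knave) says "Olivia tells the truth" - this is FALSE (a lie) because Olivia is a knave.
- Olivia (knave) says "Rose and I are the same type" - this is FALSE (a lie) because Olivia is a knave and Rose is a knight.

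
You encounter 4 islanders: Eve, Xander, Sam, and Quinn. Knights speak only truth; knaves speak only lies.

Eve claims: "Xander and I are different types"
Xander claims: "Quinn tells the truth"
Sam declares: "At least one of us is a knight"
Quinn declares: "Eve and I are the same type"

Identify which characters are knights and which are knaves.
Eve is a knight.
Xander is a knave.
Sam is a knight.
Quinn is a knave.

Verification:
- Eve (knight) says "Xander and I are different types" - this is TRUE because Eve is a knight and Xander is a knave.
- Xander (knave) says "Quinn tells the truth" - this is FALSE (a lie) because Quinn is a knave.
- Sam (knight) says "At least one of us is a knight" - this is TRUE because Eve and Sam are knights.
- Quinn (knave) says "Eve and I are the same type" - this is FALSE (a lie) because Quinn is a knave and Eve is a knight.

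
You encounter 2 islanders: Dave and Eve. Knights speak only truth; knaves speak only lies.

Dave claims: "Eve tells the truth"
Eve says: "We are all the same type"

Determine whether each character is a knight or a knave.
Dave is a knight.
Eve is a knight.

Verification:
- Dave (knight) says "Eve tells the truth" - this is TRUE because Eve is a knight.
- Eve (knight) says "We are all the same type" - this is TRUE because Dave and Eve are knights.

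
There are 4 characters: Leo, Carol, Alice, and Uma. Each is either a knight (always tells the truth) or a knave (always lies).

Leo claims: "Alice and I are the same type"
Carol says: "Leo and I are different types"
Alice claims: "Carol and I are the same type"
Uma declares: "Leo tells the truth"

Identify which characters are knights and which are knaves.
Leo is a knave.
Carol is a knight.
Alice is a knight.
Uma is a knave.

Verification:
- Leo (knave) says "Alice and I are the same type" - this is FALSE (a lie) because Leo is a knave and Alice is a knight.
- Carol (knight) says "Leo and I are different types" - this is TRUE because Carol is a knight and Leo is a knave.
- Alice (knight) says "Carol and I are the same type" - this is TRUE because Alice is a knight and Carol is a knight.
- Uma (knave) says "Leo tells the truth" - this is FALSE (a lie) because Leo is a knave.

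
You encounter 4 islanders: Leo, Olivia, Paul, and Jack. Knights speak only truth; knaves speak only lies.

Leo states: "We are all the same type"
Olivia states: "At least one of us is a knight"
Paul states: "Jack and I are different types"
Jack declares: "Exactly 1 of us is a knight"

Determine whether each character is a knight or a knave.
Leo is a knave.
Olivia is a knight.
Paul is a knight.
Jack is a knave.

Verification:
- Leo (knave) says "We are all the same type" - this is FALSE (a lie) because Olivia and Paul are knights and Leo and Jack are knaves.
- Olivia (knight) says "At least one of us is a knight" - this is TRUE because Olivia and Paul are knights.
- Paul (knight) says "Jack and I are different types" - this is TRUE because Paul is a knight and Jack is a knave.
- Jack (knave) says "Exactly 1 of us is a knight" - this is FALSE (a lie) because there are 2 knights.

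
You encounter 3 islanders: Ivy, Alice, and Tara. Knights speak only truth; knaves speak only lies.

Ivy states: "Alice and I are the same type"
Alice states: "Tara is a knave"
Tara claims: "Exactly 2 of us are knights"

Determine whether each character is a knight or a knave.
Ivy is a knave.
Alice is a knight.
Tara is a knave.

Verification:
- Ivy (knave) says "Alice and I are the same type" - this is FALSE (a lie) because Ivy is a knave and Alice is a knight.
- Alice (knight) says "Tara is a knave" - this is TRUE because Tara is a knave.
- Tara (knave) says "Exactly 2 of us are knights" - this is FALSE (a lie) because there are 1 knights.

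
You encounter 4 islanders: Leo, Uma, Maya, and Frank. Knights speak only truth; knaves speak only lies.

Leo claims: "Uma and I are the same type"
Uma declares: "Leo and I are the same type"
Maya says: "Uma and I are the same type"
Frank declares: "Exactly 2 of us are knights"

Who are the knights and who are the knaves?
Leo is a knight.
Uma is a knight.
Maya is a knight.
Frank is a knave.

Verification:
- Leo (knight) says "Uma and I are the same type" - this is TRUE because Leo is a knight and Uma is a knight.
- Uma (knight) says "Leo and I are the same type" - this is TRUE because Uma is a knight and Leo is a knight.
- Maya (knight) says "Uma and I are the same type" - this is TRUE because Maya is a knight and Uma is a knight.
- Frank (knave) says "Exactly 2 of us are knights" - this is FALSE (a lie) because there are 3 knights.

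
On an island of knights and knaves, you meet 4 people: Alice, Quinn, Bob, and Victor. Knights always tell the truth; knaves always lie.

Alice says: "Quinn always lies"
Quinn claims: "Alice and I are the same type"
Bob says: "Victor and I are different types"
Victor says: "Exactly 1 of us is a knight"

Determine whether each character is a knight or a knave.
Alice is a knight.
Quinn is a knave.
Bob is a knight.
Victor is a knave.

Verification:
- Alice (knight) says "Quinn always lies" - this is TRUE because Quinn is a knave.
- Quinn (knave) says "Alice and I are the same type" - this is FALSE (a lie) because Quinn is a knave and Alice is a knight.
- Bob (knight) says "Victor and I are different types" - this is TRUE because Bob is a knight and Victor is a knave.
- Victor (knave) says "Exactly 1 of us is a knight" - this is FALSE (a lie) because there are 2 knights.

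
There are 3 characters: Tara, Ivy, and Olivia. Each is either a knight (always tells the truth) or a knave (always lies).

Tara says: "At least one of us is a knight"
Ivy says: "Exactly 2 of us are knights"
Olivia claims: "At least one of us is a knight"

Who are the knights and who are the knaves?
Tara is a knave.
Ivy is a knave.
Olivia is a knave.

Verification:
- Tara (knave) says "At least one of us is a knight" - this is FALSE (a lie) because no one is a knight.
- Ivy (knave) says "Exactly 2 of us are knights" - this is FALSE (a lie) because there are 0 knights.
- Olivia (knave) says "At least one of us is a knight" - this is FALSE (a lie) because no one is a knight.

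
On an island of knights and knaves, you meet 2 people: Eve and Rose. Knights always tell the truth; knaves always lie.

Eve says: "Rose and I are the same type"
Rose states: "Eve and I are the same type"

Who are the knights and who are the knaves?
Eve is a knight.
Rose is a knight.

Verification:
- Eve (knight) says "Rose and I are the same type" - this is TRUE because Eve is a knight and Rose is a knight.
- Rose (knight) says "Eve and I are the same type" - this is TRUE because Rose is a knight and Eve is a knight.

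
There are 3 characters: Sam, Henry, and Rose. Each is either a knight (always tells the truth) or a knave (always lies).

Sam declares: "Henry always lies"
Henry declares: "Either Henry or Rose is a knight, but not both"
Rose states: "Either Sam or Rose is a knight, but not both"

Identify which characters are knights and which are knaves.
Sam is a knave.
Henry is a knight.
Rose is a knave.

Verification:
- Sam (knave) says "Henry always lies" - this is FALSE (a lie) because Henry is a knight.
- Henry (knight) says "Either Henry or Rose is a knight, but not both" - this is TRUE because Henry is a knight and Rose is a knave.
- Rose (knave) says "Either Sam or Rose is a knight, but not both" - this is FALSE (a lie) because Sam is a knave and Rose is a knave.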